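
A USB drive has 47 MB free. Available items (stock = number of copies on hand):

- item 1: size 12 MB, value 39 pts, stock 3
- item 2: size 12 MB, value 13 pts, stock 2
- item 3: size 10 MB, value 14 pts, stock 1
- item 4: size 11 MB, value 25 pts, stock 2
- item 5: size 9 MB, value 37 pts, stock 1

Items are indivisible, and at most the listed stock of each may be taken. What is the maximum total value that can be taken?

Top feasible selections:
- 3×item 1 + 1×item 5: size 45, value 154
- 3×item 1 + 1×item 4: size 47, value 142
- 2×item 1 + 1×item 4 + 1×item 5: size 44, value 140
Best: 154 pts.

154 pts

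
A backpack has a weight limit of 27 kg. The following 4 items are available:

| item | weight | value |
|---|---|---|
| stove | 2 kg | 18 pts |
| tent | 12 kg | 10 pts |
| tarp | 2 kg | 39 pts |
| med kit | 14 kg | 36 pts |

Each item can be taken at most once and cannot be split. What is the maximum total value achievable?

93 pts

This is a 0/1 knapsack; check combinations near the capacity.
- stove+tarp+med kit: weight 2+2+14=18, value 18+39+36=93
- tarp+med kit: weight 2+14=16, value 39+36=75
- stove+tent+tarp: weight 2+12+2=16, value 18+10+39=67
- stove+tarp: weight 2+2=4, value 18+39=57
- stove+med kit: weight 2+14=16, value 18+36=54
Best: 93 pts.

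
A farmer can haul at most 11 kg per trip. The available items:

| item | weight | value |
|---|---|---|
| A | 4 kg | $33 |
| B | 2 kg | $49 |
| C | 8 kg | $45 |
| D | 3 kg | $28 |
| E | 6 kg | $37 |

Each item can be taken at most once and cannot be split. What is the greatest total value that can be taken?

$114

Check high-value combinations within 11 kg:
- B+D+E: weight 2+3+6=11, value 49+28+37=114
- A+B+D: weight 4+2+3=9, value 33+49+28=110
- B+C: weight 2+8=10, value 49+45=94
- B+E: weight 2+6=8, value 49+37=86
- A+B: weight 4+2=6, value 33+49=82
Best: $114.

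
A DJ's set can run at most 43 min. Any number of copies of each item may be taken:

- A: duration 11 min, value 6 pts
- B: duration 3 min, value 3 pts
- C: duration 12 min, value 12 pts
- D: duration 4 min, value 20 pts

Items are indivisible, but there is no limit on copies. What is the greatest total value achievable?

Best value-per-unit is D at 20/4; filling with it alone gives 10×20 = 200.
Optimal mix: 1×B + 10×D → duration 43, value 203.

203 pts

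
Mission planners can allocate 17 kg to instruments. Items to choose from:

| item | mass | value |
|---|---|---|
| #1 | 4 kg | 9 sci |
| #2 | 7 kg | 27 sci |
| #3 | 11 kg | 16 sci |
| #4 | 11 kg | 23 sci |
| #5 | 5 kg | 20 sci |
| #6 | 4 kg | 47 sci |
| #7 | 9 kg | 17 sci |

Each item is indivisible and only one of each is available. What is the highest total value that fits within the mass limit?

Check high-value combinations within 17 kg:
- #2+#5+#6: mass 7+5+4=16, value 27+20+47=94
- #1+#2+#6: mass 4+7+4=15, value 9+27+47=83
- #1+#5+#6: mass 4+5+4=13, value 9+20+47=76
Best: 94 sci.

94 sci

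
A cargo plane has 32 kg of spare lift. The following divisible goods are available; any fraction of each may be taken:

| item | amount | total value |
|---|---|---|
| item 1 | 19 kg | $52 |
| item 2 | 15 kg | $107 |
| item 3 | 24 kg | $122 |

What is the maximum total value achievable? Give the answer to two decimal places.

Take in order of value per unit:
- item 2 (107/15 per unit): all 15 → value 107, running total 107.00
- item 3 (122/24 per unit): 17 of 24 → value 17×122/24 = 86.4167, running total 193.42
Total 193.42.

193.42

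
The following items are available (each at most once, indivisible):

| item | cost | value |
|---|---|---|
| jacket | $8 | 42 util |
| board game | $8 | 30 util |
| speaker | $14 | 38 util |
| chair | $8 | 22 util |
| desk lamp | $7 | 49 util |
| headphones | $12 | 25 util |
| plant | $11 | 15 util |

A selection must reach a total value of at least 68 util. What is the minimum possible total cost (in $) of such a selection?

15

Subsets with value ≥ 68, sorted by total cost:
- jacket+desk lamp: cost 15, value 91
- board game+desk lamp: cost 15, value 79
- chair+desk lamp: cost 15, value 71
- jacket+board game: cost 16, value 72
Minimum cost: 15 $.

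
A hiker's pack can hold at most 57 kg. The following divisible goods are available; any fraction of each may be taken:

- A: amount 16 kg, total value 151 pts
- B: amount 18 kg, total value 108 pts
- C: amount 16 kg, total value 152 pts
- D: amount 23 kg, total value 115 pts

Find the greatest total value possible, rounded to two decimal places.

446.00

Take in order of value per unit:
- C (152/16 per unit): all 16 → value 152, running total 152.00
- A (151/16 per unit): all 16 → value 151, running total 303.00
- B (108/18 per unit): all 18 → value 108, running total 411.00
- D (115/23 per unit): 7 of 23 → value 7×115/23 = 35.0000, running total 446.00
Total 446.00.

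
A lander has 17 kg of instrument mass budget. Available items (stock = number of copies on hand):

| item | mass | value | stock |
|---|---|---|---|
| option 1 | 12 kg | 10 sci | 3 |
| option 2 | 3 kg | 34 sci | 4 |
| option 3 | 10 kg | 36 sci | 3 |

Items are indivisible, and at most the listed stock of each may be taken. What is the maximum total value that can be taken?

Best selections within mass 17 and stock limits:
- 4×option 2: mass 12, value 136
- 2×option 2 + 1×option 3: mass 16, value 104
- 3×option 2: mass 9, value 102
- 1×option 2 + 1×option 3: mass 13, value 70
Best: 136 sci.

136 sci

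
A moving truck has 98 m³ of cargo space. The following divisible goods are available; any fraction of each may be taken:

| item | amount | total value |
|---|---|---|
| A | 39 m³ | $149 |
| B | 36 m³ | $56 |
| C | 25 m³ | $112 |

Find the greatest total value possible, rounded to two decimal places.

Take in order of value per unit:
- C (112/25 per unit): all 25 → value 112, running total 112.00
- A (149/39 per unit): all 39 → value 149, running total 261.00
- B (56/36 per unit): 34 of 36 → value 34×56/36 = 52.8889, running total 313.89
Total 313.89.

313.89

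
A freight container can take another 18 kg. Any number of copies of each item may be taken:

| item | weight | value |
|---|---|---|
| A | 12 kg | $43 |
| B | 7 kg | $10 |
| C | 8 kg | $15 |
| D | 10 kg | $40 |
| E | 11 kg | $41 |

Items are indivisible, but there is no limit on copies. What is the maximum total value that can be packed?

$55

Best value-per-unit is D at 40/10; filling with it alone gives 1×40 = 40.
Optimal mix: 1×C + 1×D → weight 18, value 55.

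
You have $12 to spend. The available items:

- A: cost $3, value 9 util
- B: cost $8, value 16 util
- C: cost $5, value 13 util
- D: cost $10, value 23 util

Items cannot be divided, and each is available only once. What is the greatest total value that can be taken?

Check high-value combinations within $12:
- A+B: cost 3+8=11, value 9+16=25
- D: cost 10, value 23
- A+C: cost 3+5=8, value 9+13=22
- B: cost 8, value 16
Best: 25 util.

25 util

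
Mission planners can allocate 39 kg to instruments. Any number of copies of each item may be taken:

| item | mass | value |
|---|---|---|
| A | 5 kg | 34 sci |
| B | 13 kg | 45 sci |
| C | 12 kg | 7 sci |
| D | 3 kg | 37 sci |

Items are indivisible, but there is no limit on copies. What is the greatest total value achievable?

481 sci

Best value-per-unit is D at 37/3, and filling with it alone uses mass 13×3=39. No mix of the others beats 13×37 = 481.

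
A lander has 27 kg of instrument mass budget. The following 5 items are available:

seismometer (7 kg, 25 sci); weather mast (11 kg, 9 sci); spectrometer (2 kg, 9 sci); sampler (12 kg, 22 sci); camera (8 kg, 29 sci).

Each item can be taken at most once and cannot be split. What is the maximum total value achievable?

76 sci

Check high-value combinations within 27 kg:
- seismometer+sampler+camera: mass 7+12+8=27, value 25+22+29=76
- seismometer+spectrometer+camera: mass 7+2+8=17, value 25+9+29=63
- seismometer+weather mast+camera: mass 7+11+8=26, value 25+9+29=63
- spectrometer+sampler+camera: mass 2+12+8=22, value 9+22+29=60
- seismometer+spectrometer+sampler: mass 7+2+12=21, value 25+9+22=56
Best: 76 sci.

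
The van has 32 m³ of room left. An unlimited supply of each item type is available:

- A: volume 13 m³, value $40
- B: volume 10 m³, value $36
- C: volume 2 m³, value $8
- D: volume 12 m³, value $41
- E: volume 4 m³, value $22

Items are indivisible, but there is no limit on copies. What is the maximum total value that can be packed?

Best value-per-unit is E at 22/4, and filling with it alone uses volume 8×4=32. No mix of the others beats 8×22 = 176.

$176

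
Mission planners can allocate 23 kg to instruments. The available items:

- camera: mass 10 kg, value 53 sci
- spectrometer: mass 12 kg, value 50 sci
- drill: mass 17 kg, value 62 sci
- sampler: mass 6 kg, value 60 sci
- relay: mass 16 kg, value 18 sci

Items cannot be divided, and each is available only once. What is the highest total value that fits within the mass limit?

Check high-value combinations within 23 kg:
- drill+sampler: mass 17+6=23, value 62+60=122
- camera+sampler: mass 10+6=16, value 53+60=113
- spectrometer+sampler: mass 12+6=18, value 50+60=110
Best: 122 sci.

122 sci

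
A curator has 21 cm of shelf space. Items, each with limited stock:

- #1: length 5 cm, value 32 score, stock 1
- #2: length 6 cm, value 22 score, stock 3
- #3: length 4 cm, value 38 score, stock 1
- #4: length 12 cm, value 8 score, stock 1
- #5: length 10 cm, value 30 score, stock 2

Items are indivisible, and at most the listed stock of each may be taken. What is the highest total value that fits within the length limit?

114 score

Best selections within length 21 and stock limits:
- 1×#1 + 2×#2 + 1×#3: length 21, value 114
- 1×#1 + 1×#3 + 1×#5: length 19, value 100
Best: 114 score.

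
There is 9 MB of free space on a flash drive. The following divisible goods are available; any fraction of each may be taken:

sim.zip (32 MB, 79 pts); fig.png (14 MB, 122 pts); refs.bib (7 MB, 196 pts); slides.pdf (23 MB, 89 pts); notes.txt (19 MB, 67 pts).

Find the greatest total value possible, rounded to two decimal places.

Take in order of value per unit:
- refs.bib (196/7 per unit): all 7 → value 196, running total 196.00
- fig.png (122/14 per unit): 2 of 14 → value 2×122/14 = 17.4286, running total 213.43
Total 213.43.

213.43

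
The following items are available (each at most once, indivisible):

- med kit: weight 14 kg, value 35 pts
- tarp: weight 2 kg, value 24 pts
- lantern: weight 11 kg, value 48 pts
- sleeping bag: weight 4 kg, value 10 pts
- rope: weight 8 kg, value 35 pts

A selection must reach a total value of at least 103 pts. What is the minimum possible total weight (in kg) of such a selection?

Subsets with value ≥ 103, sorted by total weight:
- tarp+lantern+rope: weight 21, value 107
- tarp+lantern+sleeping bag+rope: weight 25, value 117
- med kit+tarp+lantern: weight 27, value 107
Minimum weight: 21 kg.

21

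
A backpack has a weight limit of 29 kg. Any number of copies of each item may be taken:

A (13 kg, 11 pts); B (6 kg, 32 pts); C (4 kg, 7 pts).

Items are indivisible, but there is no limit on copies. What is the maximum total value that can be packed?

Best value-per-unit is B at 32/6; filling with it alone gives 4×32 = 128.
Optimal mix: 4×B + 1×C → weight 28, value 135.

135 pts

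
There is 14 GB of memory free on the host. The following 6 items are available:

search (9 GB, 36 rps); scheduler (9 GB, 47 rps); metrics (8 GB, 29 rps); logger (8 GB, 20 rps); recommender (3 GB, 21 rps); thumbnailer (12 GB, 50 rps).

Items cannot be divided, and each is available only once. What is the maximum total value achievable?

Check high-value combinations within 14 GB:
- scheduler+recommender: memory 9+3=12, value 47+21=68
- search+recommender: memory 9+3=12, value 36+21=57
- metrics+recommender: memory 8+3=11, value 29+21=50
Best: 68 rps.

68 rps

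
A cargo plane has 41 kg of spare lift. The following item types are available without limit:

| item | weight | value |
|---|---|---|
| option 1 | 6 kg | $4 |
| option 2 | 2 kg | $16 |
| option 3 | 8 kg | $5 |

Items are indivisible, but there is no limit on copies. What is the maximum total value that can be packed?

$320

Best value-per-unit is option 2 at 16/2, and filling with it alone uses weight 20×2=40. No mix of the others beats 20×16 = 320.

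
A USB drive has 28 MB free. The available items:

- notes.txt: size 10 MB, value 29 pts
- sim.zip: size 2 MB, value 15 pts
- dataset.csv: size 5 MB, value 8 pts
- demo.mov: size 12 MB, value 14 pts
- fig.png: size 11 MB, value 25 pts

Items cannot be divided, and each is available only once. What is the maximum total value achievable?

77 pts

Check high-value combinations within 28 MB:
- notes.txt+sim.zip+dataset.csv+fig.png: size 10+2+5+11=28, value 29+15+8+25=77
- notes.txt+sim.zip+fig.png: size 10+2+11=23, value 29+15+25=69
- notes.txt+dataset.csv+fig.png: size 10+5+11=26, value 29+8+25=62
- notes.txt+sim.zip+demo.mov: size 10+2+12=24, value 29+15+14=58
Best: 77 pts.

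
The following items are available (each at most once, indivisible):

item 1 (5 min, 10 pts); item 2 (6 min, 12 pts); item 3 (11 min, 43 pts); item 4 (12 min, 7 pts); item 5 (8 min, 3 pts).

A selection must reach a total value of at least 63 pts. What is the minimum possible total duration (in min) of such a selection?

22

Subsets with value ≥ 63, sorted by total duration:
- item 1+item 2+item 3: duration 22, value 65
- item 1+item 2+item 3+item 5: duration 30, value 68
Minimum duration: 22 min.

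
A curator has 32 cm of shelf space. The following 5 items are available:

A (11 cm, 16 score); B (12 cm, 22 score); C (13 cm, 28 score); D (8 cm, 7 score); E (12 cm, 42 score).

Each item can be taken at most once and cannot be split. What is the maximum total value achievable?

71 score

Check high-value combinations within 32 cm:
- B+D+E: length 12+8+12=32, value 22+7+42=71
- C+E: length 13+12=25, value 28+42=70
- A+D+E: length 11+8+12=31, value 16+7+42=65
Best: 71 score.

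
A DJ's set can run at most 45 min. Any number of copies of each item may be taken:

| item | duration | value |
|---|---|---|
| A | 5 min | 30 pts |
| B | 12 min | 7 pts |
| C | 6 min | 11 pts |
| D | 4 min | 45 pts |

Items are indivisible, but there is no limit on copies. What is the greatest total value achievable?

Best value-per-unit is D at 45/4, and filling with it alone uses duration 11×4=44. No mix of the others beats 11×45 = 495.

495 pts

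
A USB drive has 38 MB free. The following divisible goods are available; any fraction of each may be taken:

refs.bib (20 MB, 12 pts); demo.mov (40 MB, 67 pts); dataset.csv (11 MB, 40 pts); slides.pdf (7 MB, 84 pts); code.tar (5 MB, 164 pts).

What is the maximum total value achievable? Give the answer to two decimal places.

313.13

Take in order of value per unit:
- code.tar (164/5 per unit): all 5 → value 164, running total 164.00
- slides.pdf (84/7 per unit): all 7 → value 84, running total 248.00
- dataset.csv (40/11 per unit): all 11 → value 40, running total 288.00
- demo.mov (67/40 per unit): 15 of 40 → value 15×67/40 = 25.1250, running total 313.13
Total 313.13.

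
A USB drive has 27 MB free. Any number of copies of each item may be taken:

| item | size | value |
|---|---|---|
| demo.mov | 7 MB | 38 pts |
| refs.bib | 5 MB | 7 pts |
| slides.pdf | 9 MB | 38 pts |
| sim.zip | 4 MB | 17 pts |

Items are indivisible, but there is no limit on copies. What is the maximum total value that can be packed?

Best value-per-unit is demo.mov at 38/7; filling with it alone gives 3×38 = 114.
Optimal mix: 3×demo.mov + 1×sim.zip → size 25, value 131.

131 pts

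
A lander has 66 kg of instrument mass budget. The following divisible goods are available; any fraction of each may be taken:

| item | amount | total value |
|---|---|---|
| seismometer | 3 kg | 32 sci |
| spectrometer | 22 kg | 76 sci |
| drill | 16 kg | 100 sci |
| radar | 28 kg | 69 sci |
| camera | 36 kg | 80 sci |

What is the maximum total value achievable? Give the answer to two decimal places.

Take in order of value per unit:
- seismometer (32/3 per unit): all 3 → value 32, running total 32.00
- drill (100/16 per unit): all 16 → value 100, running total 132.00
- spectrometer (76/22 per unit): all 22 → value 76, running total 208.00
- radar (69/28 per unit): 25 of 28 → value 25×69/28 = 61.6071, running total 269.61
Total 269.61.

269.61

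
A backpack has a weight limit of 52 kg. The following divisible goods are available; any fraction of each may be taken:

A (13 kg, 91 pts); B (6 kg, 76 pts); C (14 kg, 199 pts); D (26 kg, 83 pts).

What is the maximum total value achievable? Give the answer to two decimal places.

426.65

Take in order of value per unit:
- C (199/14 per unit): all 14 → value 199, running total 199.00
- B (76/6 per unit): all 6 → value 76, running total 275.00
- A (91/13 per unit): all 13 → value 91, running total 366.00
- D (83/26 per unit): 19 of 26 → value 19×83/26 = 60.6538, running total 426.65
Total 426.65.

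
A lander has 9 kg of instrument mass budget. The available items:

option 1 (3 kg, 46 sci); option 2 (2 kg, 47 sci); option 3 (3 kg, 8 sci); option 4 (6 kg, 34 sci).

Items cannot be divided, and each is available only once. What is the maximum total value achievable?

This is a 0/1 knapsack; check combinations near the capacity.
- option 1+option 2+option 3: mass 3+2+3=8, value 46+47+8=101
- option 1+option 2: mass 3+2=5, value 46+47=93
- option 2+option 4: mass 2+6=8, value 47+34=81
- option 1+option 4: mass 3+6=9, value 46+34=80
Best: 101 sci.

101 sci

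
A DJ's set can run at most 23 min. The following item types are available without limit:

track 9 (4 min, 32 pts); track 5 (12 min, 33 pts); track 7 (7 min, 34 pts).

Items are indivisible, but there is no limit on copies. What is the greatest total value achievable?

162 pts

Best value-per-unit is track 9 at 32/4; filling with it alone gives 5×32 = 160.
Optimal mix: 4×track 9 + 1×track 7 → duration 23, value 162.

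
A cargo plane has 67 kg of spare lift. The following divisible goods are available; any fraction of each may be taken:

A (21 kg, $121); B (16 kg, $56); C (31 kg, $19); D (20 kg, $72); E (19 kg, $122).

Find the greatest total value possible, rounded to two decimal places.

339.50

Take in order of value per unit:
- E (122/19 per unit): all 19 → value 122, running total 122.00
- A (121/21 per unit): all 21 → value 121, running total 243.00
- D (72/20 per unit): all 20 → value 72, running total 315.00
- B (56/16 per unit): 7 of 16 → value 7×56/16 = 24.5000, running total 339.50
Total 339.50.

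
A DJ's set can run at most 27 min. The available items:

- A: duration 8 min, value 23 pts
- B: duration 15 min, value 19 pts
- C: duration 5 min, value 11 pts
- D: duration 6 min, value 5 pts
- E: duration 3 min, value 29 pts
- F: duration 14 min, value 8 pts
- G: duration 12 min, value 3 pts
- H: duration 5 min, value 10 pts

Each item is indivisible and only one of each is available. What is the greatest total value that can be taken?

78 pts

Check high-value combinations within 27 min:
- A+C+D+E+H: duration 8+5+6+3+5=27, value 23+11+5+29+10=78
- A+C+E+H: duration 8+5+3+5=21, value 23+11+29+10=73
- A+B+E: duration 8+15+3=26, value 23+19+29=71
- A+C+D+E: duration 8+5+6+3=22, value 23+11+5+29=68
- A+D+E+H: duration 8+6+3+5=22, value 23+5+29+10=67
Best: 78 pts.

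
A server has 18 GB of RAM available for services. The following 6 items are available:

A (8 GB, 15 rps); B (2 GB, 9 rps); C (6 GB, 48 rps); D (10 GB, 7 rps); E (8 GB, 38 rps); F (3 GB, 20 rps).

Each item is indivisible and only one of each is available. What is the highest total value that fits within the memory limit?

106 rps

Check high-value combinations within 18 GB:
- C+E+F: memory 6+8+3=17, value 48+38+20=106
- B+C+E: memory 2+6+8=16, value 9+48+38=95
- C+E: memory 6+8=14, value 48+38=86
- A+C+F: memory 8+6+3=17, value 15+48+20=83
- B+C+F: memory 2+6+3=11, value 9+48+20=77
Best: 106 rps.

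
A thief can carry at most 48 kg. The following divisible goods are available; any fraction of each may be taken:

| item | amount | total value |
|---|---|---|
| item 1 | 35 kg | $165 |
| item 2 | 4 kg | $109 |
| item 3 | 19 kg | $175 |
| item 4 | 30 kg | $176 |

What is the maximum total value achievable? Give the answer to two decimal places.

430.67

Take in order of value per unit:
- item 2 (109/4 per unit): all 4 → value 109, running total 109.00
- item 3 (175/19 per unit): all 19 → value 175, running total 284.00
- item 4 (176/30 per unit): 25 of 30 → value 25×176/30 = 146.6667, running total 430.67
Total 430.67.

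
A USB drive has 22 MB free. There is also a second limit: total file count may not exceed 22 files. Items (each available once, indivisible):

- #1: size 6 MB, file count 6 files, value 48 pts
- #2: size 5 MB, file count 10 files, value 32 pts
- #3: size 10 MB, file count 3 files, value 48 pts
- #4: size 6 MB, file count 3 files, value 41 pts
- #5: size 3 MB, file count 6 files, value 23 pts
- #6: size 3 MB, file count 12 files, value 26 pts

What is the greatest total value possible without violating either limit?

137 pts

Feasible sets respecting both limits:
- #1+#3+#4: size 22, file count 12, value 137
- #1+#2+#3: size 21, file count 19, value 128
- #1+#3+#6: size 19, file count 21, value 122
Best: 137 pts.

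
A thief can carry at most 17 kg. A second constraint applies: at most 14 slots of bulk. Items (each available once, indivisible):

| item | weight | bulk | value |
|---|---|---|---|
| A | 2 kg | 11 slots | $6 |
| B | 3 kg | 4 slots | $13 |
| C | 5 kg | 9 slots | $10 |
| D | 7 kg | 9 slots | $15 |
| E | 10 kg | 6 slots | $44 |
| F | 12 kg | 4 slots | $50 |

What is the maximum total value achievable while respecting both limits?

$63

Feasible sets respecting both limits:
- B+F: weight 15, bulk 8, value 63
- C+F: weight 17, bulk 13, value 60
- B+E: weight 13, bulk 10, value 57
Best: $63.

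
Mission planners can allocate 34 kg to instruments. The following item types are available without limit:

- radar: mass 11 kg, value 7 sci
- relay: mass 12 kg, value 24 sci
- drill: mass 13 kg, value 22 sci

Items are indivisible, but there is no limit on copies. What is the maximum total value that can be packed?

48 sci

Best value-per-unit is relay at 24/12, and filling with it alone uses mass 2×12=24. No mix of the others beats 2×24 = 48.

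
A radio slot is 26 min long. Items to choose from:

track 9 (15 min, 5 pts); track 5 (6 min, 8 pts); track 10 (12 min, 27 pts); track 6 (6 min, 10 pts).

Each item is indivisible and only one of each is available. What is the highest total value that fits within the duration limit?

45 pts

This is a 0/1 knapsack; check combinations near the capacity.
- track 5+track 10+track 6: duration 6+12+6=24, value 8+27+10=45
- track 10+track 6: duration 12+6=18, value 27+10=37
- track 5+track 10: duration 6+12=18, value 8+27=35
- track 10: duration 12, value 27
- track 5+track 6: duration 6+6=12, value 8+10=18
Best: 45 pts.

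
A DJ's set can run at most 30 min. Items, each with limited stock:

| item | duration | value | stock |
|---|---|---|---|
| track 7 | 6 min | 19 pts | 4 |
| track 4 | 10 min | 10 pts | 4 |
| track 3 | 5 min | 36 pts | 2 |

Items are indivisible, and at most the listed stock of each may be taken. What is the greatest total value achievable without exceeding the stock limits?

129 pts

Top feasible selections:
- 3×track 7 + 2×track 3: duration 28, value 129
- 4×track 7 + 1×track 3: duration 29, value 112
- 2×track 7 + 2×track 3: duration 22, value 110
Best: 129 pts.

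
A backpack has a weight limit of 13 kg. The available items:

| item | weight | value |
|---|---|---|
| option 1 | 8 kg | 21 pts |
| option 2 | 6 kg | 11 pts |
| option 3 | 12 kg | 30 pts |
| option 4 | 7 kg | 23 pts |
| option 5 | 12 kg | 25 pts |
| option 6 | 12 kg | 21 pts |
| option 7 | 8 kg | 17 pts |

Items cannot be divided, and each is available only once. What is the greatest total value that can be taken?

This is a 0/1 knapsack; check combinations near the capacity.
- option 2+option 4: weight 6+7=13, value 11+23=34
- option 3: weight 12, value 30
- option 5: weight 12, value 25
Best: 34 pts.

34 pts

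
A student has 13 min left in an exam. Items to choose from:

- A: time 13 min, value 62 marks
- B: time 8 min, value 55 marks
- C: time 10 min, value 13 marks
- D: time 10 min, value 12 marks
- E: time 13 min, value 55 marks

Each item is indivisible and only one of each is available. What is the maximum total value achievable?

62 marks

Check high-value combinations within 13 min:
- A: time 13, value 62
- B: time 8, value 55
- E: time 13, value 55
- C: time 10, value 13
Best: 62 marks.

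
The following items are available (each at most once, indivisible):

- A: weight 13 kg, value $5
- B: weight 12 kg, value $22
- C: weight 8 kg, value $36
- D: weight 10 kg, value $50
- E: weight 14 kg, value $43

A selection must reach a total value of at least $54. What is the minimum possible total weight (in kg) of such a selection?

18

Subsets with value ≥ 54, sorted by total weight:
- C+D: weight 18, value 86
- B+C: weight 20, value 58
Minimum weight: 18 kg.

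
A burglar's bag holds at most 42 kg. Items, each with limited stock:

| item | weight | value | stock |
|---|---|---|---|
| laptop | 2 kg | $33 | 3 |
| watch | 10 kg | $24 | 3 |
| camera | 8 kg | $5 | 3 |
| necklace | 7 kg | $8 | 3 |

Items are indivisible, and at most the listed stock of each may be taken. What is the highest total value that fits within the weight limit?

$171

Top feasible selections:
- 3×laptop + 3×watch: weight 36, value 171
- 3×laptop + 2×watch + 2×necklace: weight 40, value 163
- 3×laptop + 2×watch + 1×camera + 1×necklace: weight 41, value 160
Best: $171.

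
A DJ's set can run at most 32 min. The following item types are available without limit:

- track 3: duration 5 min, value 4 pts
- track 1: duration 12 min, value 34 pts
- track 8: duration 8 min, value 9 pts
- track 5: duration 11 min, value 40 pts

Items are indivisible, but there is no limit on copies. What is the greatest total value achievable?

89 pts

Best value-per-unit is track 5 at 40/11; filling with it alone gives 2×40 = 80.
Optimal mix: 1×track 8 + 2×track 5 → duration 30, value 89.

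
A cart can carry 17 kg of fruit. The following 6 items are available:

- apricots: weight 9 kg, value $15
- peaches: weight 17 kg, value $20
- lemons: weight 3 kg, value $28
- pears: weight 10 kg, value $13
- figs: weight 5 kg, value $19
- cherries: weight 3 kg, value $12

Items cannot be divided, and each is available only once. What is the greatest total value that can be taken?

Check high-value combinations within 17 kg:
- apricots+lemons+figs: weight 9+3+5=17, value 15+28+19=62
- lemons+figs+cherries: weight 3+5+3=11, value 28+19+12=59
- apricots+lemons+cherries: weight 9+3+3=15, value 15+28+12=55
- lemons+pears+cherries: weight 3+10+3=16, value 28+13+12=53
- lemons+figs: weight 3+5=8, value 28+19=47
Best: $62.

$62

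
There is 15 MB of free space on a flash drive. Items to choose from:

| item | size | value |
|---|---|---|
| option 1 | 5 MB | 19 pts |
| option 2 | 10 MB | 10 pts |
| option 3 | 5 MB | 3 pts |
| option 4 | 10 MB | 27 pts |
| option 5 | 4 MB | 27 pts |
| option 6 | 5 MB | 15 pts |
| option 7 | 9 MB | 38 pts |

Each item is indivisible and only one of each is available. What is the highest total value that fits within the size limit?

Check high-value combinations within 15 MB:
- option 5+option 7: size 4+9=13, value 27+38=65
- option 1+option 5+option 6: size 5+4+5=14, value 19+27+15=61
- option 1+option 7: size 5+9=14, value 19+38=57
- option 4+option 5: size 10+4=14, value 27+27=54
- option 6+option 7: size 5+9=14, value 15+38=53
Best: 65 pts.

65 pts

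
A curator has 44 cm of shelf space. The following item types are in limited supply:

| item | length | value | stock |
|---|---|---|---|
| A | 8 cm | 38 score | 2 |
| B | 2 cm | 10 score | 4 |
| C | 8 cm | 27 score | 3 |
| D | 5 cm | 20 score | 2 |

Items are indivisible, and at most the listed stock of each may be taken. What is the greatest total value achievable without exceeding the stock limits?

183 score

Top feasible selections:
- 2×A + 4×B + 1×C + 2×D: length 42, value 183
- 2×A + 3×B + 2×C + 1×D: length 43, value 180
- 2×A + 1×B + 2×C + 2×D: length 44, value 180
Best: 183 score.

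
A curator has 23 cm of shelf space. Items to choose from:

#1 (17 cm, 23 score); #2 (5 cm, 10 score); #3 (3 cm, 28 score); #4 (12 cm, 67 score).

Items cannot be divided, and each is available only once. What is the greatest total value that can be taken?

105 score

This is a 0/1 knapsack; check combinations near the capacity.
- #2+#3+#4: length 5+3+12=20, value 10+28+67=105
- #3+#4: length 3+12=15, value 28+67=95
- #2+#4: length 5+12=17, value 10+67=77
Best: 105 score.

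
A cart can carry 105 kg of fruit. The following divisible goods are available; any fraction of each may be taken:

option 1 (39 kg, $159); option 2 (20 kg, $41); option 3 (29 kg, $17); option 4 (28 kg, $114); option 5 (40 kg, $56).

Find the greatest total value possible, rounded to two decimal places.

339.20

Take in order of value per unit:
- option 1 (159/39 per unit): all 39 → value 159, running total 159.00
- option 4 (114/28 per unit): all 28 → value 114, running total 273.00
- option 2 (41/20 per unit): all 20 → value 41, running total 314.00
- option 5 (56/40 per unit): 18 of 40 → value 18×56/40 = 25.2000, running total 339.20
Total 339.20.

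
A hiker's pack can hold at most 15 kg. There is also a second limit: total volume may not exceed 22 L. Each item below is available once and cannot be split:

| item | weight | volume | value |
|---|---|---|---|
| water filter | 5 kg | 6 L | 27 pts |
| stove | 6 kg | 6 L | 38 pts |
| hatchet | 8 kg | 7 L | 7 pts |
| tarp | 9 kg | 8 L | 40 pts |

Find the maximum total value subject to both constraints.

Feasible sets respecting both limits:
- stove+tarp: weight 15, volume 14, value 78
- water filter+tarp: weight 14, volume 14, value 67
- water filter+stove: weight 11, volume 12, value 65
- stove+hatchet: weight 14, volume 13, value 45
Best: 78 pts.

78 pts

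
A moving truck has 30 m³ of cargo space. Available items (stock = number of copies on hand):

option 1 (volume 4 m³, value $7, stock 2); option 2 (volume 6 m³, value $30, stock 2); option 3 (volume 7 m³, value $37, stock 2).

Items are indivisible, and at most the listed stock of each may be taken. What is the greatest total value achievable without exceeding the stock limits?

Top feasible selections:
- 1×option 1 + 2×option 2 + 2×option 3: volume 30, value 141
- 2×option 2 + 2×option 3: volume 26, value 134
- 2×option 1 + 1×option 2 + 2×option 3: volume 28, value 118
- 1×option 1 + 1×option 2 + 2×option 3: volume 24, value 111
Best: $141.

$141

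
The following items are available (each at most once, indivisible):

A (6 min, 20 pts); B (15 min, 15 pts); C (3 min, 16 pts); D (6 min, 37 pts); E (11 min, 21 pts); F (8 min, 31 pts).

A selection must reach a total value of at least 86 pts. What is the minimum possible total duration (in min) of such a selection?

Subsets with value ≥ 86, sorted by total duration:
- A+D+F: duration 20, value 88
- A+C+D+F: duration 23, value 104
Minimum duration: 20 min.

20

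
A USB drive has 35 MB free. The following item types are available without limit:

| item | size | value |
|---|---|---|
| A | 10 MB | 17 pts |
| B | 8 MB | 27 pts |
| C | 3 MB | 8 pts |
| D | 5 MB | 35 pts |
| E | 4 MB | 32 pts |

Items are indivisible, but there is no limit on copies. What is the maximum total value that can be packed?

265 pts

Best value-per-unit is E at 32/4; filling with it alone gives 8×32 = 256.
Optimal mix: 3×D + 5×E → size 35, value 265.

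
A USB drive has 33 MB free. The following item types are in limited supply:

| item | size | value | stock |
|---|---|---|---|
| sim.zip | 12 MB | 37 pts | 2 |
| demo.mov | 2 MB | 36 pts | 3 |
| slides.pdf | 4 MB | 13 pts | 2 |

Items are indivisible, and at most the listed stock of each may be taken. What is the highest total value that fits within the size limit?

Top feasible selections:
- 2×sim.zip + 3×demo.mov: size 30, value 182
- 1×sim.zip + 3×demo.mov + 2×slides.pdf: size 26, value 171
- 2×sim.zip + 2×demo.mov + 1×slides.pdf: size 32, value 159
Best: 182 pts.

182 pts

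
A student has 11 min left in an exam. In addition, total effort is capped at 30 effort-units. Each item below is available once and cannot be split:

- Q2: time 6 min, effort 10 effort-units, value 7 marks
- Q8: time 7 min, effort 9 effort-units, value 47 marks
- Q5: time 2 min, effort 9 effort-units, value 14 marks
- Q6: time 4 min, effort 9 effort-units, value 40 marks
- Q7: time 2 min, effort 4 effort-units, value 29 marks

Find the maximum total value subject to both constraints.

90 marks

Feasible sets respecting both limits:
- Q8+Q5+Q7: time 11, effort 22, value 90
- Q8+Q6: time 11, effort 18, value 87
- Q5+Q6+Q7: time 8, effort 22, value 83
Best: 90 marks.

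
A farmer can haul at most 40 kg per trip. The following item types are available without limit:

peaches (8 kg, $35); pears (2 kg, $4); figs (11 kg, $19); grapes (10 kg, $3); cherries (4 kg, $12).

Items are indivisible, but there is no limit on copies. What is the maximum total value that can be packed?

Best value-per-unit is peaches at 35/8, and filling with it alone uses weight 5×8=40. No mix of the others beats 5×35 = 175.

$175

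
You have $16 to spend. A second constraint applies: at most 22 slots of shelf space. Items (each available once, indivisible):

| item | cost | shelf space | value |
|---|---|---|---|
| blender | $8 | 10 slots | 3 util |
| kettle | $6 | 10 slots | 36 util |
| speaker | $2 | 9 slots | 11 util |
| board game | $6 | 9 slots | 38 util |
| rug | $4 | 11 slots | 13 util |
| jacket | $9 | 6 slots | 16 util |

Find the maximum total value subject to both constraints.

74 util

Feasible sets respecting both limits:
- kettle+board game: cost 12, shelf space 19, value 74
- board game+jacket: cost 15, shelf space 15, value 54
- kettle+jacket: cost 15, shelf space 16, value 52
- board game+rug: cost 10, shelf space 20, value 51
Best: 74 util.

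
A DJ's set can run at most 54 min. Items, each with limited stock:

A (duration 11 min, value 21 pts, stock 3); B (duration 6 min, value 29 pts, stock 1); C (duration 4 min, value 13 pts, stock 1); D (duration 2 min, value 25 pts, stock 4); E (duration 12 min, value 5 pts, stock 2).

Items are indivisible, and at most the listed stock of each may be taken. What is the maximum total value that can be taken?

205 pts

Best selections within duration 54 and stock limits:
- 3×A + 1×B + 1×C + 4×D: duration 51, value 205
- 3×A + 1×B + 4×D: duration 47, value 192
Best: 205 pts.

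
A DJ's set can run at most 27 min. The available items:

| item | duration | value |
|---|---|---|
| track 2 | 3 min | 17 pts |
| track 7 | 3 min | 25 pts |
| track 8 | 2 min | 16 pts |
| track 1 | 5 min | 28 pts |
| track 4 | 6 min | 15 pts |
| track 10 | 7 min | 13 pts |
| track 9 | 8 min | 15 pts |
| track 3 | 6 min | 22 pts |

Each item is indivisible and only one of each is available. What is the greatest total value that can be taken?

123 pts

Check high-value combinations within 27 min:
- track 2+track 7+track 8+track 1+track 4+track 3: duration 3+3+2+5+6+6=25, value 17+25+16+28+15+22=123
- track 2+track 7+track 8+track 1+track 9+track 3: duration 3+3+2+5+8+6=27, value 17+25+16+28+15+22=123
- track 2+track 7+track 8+track 1+track 10+track 3: duration 3+3+2+5+7+6=26, value 17+25+16+28+13+22=121
- track 2+track 7+track 8+track 1+track 4+track 9: duration 3+3+2+5+6+8=27, value 17+25+16+28+15+15=116
Best: 123 pts.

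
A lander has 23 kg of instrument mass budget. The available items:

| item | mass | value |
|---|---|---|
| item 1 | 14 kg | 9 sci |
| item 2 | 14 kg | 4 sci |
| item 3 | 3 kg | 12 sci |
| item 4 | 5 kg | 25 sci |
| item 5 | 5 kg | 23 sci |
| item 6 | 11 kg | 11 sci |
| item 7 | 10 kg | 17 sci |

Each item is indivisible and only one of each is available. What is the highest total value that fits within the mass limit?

77 sci

Check high-value combinations within 23 kg:
- item 3+item 4+item 5+item 7: mass 3+5+5+10=23, value 12+25+23+17=77
- item 4+item 5+item 7: mass 5+5+10=20, value 25+23+17=65
- item 3+item 4+item 5: mass 3+5+5=13, value 12+25+23=60
Best: 77 sci.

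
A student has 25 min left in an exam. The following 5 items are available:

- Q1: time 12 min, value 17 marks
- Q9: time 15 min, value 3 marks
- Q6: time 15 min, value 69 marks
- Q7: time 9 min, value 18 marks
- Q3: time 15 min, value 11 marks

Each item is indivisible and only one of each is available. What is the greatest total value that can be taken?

87 marks

Check high-value combinations within 25 min:
- Q6+Q7: time 15+9=24, value 69+18=87
- Q6: time 15, value 69
- Q1+Q7: time 12+9=21, value 17+18=35
Best: 87 marks.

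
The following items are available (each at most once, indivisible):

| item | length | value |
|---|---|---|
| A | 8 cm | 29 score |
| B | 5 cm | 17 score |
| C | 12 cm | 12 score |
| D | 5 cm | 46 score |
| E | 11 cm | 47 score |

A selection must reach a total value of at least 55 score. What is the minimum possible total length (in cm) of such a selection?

Subsets with value ≥ 55, sorted by total length:
- B+D: length 10, value 63
- A+D: length 13, value 75
- D+E: length 16, value 93
- B+E: length 16, value 64
Minimum length: 10 cm.

10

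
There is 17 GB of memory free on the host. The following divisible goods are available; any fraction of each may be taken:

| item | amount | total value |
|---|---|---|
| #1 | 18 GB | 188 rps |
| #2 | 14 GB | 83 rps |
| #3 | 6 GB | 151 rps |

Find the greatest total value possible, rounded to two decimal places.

Take in order of value per unit:
- #3 (151/6 per unit): all 6 → value 151, running total 151.00
- #1 (188/18 per unit): 11 of 18 → value 11×188/18 = 114.8889, running total 265.89
Total 265.89.

265.89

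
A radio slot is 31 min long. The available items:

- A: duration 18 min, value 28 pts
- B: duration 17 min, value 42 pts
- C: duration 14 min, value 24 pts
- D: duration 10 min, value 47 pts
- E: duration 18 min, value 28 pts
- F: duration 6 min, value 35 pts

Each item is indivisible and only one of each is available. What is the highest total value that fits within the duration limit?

106 pts

Check high-value combinations within 31 min:
- C+D+F: duration 14+10+6=30, value 24+47+35=106
- B+D: duration 17+10=27, value 42+47=89
- D+F: duration 10+6=16, value 47+35=82
Best: 106 pts.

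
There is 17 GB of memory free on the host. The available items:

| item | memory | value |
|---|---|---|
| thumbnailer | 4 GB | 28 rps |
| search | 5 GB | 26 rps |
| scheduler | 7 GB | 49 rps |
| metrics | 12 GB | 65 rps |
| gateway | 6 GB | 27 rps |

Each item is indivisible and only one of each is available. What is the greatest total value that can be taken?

Check high-value combinations within 17 GB:
- thumbnailer+scheduler+gateway: memory 4+7+6=17, value 28+49+27=104
- thumbnailer+search+scheduler: memory 4+5+7=16, value 28+26+49=103
- thumbnailer+metrics: memory 4+12=16, value 28+65=93
- search+metrics: memory 5+12=17, value 26+65=91
- thumbnailer+search+gateway: memory 4+5+6=15, value 28+26+27=81
Best: 104 rps.

104 rps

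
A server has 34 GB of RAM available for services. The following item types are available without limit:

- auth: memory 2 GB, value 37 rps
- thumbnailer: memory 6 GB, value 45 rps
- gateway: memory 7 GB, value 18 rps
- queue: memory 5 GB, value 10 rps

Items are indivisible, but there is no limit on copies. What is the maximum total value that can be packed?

Best value-per-unit is auth at 37/2, and filling with it alone uses memory 17×2=34. No mix of the others beats 17×37 = 629.

629 rps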